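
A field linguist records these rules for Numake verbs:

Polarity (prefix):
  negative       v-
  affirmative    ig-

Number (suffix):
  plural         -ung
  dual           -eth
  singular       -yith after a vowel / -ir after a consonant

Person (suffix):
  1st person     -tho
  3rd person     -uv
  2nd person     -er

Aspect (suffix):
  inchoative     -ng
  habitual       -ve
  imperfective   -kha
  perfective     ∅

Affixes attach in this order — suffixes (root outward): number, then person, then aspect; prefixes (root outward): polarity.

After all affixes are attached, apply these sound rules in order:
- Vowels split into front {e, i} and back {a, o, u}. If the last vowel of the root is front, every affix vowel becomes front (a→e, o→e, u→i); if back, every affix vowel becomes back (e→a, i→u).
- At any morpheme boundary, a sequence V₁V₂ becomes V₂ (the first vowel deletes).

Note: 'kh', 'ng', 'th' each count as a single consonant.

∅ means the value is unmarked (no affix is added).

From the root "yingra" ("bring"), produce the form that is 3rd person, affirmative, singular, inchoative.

ugyingrayuthuvng

Attach number singular -yith (after vowel 'a') → yingrayith.
Attach person 3rd person -uv → yingrayithuv.
Attach aspect inchoative -ng → yingrayithuvng.
Attach polarity affirmative ig- → igyingrayithuvng.
Apply vowel harmony: igyingrayithuvng → ugyingrayuthuvng.
Vowel deletion: no change.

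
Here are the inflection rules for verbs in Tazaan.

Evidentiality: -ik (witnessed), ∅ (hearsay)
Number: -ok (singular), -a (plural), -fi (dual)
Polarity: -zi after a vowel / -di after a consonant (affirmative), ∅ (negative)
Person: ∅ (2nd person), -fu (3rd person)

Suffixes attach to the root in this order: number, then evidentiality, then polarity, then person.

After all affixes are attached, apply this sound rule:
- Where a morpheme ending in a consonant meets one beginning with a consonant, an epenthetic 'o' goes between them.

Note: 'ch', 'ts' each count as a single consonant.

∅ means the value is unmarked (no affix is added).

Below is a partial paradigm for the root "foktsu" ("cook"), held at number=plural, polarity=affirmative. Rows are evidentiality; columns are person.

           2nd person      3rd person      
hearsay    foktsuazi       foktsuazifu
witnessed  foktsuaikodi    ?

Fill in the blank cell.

Attach number plural -a → foktsua.
Attach evidentiality witnessed -ik → foktsuaik.
Attach polarity affirmative -di (after consonant 'k') → foktsuaikdi.
Attach person 3rd person -fu → foktsuaikdifu.
Apply epenthesis: foktsuaikdifu → foktsuaikodifu.

foktsuaikodifu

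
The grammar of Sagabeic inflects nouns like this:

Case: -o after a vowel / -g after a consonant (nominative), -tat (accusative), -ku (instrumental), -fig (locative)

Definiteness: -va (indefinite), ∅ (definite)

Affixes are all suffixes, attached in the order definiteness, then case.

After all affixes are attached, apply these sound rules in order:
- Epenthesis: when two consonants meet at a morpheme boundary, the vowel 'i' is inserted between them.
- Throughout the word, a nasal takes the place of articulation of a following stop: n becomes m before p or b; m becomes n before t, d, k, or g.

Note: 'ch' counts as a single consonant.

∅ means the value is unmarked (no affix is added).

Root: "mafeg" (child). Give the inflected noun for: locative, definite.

definiteness = definite: zero marking, form stays mafeg.
Attach case locative -fig → mafegfig.
Apply epenthesis: mafegfig → mafegifig.
Nasal assimilation: no change.

mafegifig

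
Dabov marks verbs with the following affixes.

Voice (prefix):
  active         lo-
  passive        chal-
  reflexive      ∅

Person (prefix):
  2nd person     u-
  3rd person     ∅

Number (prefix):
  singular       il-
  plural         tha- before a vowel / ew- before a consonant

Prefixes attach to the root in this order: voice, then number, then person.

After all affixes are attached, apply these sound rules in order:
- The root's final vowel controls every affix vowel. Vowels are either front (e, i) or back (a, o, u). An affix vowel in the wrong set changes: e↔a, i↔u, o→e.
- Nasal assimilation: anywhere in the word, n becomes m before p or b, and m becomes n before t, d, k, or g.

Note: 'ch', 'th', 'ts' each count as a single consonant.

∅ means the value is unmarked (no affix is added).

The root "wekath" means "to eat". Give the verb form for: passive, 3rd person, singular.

ulchalwekath

Attach voice passive chal- → chalwekath.
Attach number singular il- → ilchalwekath.
person = 3rd person: zero marking, form stays ilchalwekath.
Apply vowel harmony: ilchalwekath → ulchalwekath.
Nasal assimilation: no change.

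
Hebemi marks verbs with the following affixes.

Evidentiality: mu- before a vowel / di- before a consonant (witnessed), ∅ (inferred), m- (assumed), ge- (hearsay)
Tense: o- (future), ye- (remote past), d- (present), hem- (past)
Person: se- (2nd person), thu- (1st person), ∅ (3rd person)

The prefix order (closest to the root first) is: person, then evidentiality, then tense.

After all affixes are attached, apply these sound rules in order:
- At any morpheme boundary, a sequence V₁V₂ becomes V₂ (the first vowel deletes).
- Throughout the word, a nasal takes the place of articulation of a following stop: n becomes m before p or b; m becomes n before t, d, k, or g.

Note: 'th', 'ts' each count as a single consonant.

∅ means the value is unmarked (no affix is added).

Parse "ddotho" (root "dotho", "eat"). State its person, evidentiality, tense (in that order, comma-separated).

3rd person, inferred, present

Segment: d-dotho.
person: ∅ → 3rd person.
evidentiality: ∅ → inferred.
tense: d- → present.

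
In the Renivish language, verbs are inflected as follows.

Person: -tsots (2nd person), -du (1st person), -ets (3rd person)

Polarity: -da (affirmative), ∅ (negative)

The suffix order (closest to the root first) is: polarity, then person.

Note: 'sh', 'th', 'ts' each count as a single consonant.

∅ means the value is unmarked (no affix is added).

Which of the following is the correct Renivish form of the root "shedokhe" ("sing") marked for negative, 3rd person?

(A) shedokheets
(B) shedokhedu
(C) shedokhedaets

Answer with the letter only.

polarity = negative: zero marking, form stays shedokhe.
Attach person 3rd person -ets → shedokheets.
So the correct form is shedokheets, option (A).
(C) shedokhedaets is wrong: it uses affirmative instead of negative for polarity.
(B) shedokhedu is wrong: it uses 1st person instead of 3rd person for person.

A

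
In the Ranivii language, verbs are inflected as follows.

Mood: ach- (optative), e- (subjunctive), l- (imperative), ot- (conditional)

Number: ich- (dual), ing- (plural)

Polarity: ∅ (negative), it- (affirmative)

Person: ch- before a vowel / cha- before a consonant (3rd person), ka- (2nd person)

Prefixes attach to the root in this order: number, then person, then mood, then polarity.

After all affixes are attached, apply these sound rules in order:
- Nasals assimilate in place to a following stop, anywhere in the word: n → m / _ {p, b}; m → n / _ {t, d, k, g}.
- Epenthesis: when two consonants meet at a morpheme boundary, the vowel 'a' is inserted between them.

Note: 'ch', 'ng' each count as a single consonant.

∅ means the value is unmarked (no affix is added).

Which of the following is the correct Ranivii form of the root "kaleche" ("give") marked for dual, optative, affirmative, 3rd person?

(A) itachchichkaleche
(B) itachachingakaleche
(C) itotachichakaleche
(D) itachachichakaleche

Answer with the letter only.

Attach number dual ich- → ichkaleche.
Attach person 3rd person ch- (before vowel 'i') → chichkaleche.
Attach mood optative ach- → achchichkaleche.
Attach polarity affirmative it- → itachchichkaleche.
Nasal assimilation: no change.
Apply epenthesis: itachchichkaleche → itachachichakaleche.
So the correct form is itachachichakaleche, option (D).
(C) itotachichakaleche is wrong: it uses conditional instead of optative for mood.
(B) itachachingakaleche is wrong: it uses plural instead of dual for number.
(A) itachchichkaleche is wrong: it fails to apply the sound rule(s).

D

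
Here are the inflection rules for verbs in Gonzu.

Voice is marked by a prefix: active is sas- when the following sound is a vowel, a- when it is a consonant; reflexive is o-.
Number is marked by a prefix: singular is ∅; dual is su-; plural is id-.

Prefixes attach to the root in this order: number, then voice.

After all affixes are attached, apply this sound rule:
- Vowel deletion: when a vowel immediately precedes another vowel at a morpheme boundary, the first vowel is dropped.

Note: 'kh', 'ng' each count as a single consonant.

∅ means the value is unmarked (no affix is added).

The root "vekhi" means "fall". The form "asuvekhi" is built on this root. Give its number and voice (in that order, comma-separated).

dual, active

Segment: a-su-vekhi.
number: su- → dual.
voice: sas/a- → active.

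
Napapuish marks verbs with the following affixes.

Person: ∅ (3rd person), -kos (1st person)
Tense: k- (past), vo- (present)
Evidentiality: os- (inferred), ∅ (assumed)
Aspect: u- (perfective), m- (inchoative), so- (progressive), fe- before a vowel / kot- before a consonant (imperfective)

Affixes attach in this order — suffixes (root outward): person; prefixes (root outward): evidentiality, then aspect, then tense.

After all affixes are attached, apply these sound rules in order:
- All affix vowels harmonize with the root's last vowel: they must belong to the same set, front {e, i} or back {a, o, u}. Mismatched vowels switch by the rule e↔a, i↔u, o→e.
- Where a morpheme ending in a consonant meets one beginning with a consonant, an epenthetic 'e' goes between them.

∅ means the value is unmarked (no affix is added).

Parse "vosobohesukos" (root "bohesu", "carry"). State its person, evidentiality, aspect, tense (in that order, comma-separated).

Segment: vo-so-bohesu-kos.
person: -kos → 1st person.
evidentiality: ∅ → assumed.
aspect: so- → progressive.
tense: vo- → present.

1st person, assumed, progressive, present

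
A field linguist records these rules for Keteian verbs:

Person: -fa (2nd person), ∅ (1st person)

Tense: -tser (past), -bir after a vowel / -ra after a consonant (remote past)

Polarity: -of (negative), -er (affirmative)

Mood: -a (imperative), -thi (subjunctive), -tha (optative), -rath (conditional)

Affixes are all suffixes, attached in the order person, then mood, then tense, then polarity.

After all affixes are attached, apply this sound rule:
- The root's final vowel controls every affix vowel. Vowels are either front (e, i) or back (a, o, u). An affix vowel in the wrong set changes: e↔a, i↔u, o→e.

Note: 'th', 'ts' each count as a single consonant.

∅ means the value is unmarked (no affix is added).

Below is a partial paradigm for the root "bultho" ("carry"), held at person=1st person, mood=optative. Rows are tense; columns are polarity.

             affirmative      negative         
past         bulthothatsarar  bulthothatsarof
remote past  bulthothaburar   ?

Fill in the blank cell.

bulthothaburof

person = 1st person: zero marking, form stays bultho.
Attach mood optative -tha → bulthotha.
Attach tense remote past -bir (after vowel 'a') → bulthothabir.
Attach polarity negative -of → bulthothabirof.
Apply vowel harmony: bulthothabirof → bulthothaburof.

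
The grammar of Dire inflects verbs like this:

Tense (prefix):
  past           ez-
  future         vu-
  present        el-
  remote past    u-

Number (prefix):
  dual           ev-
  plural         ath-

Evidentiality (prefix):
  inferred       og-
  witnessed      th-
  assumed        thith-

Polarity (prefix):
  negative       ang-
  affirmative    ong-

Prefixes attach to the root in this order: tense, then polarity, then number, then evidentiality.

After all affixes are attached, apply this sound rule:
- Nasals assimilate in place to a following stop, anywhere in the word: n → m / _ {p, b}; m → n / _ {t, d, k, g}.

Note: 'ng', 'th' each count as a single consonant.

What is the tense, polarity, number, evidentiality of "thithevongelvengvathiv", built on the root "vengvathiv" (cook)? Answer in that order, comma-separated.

Segment: thith-ev-ong-el-vengvathiv.
tense: el- → present.
polarity: ong- → affirmative.
number: ev- → dual.
evidentiality: thith- → assumed.

present, affirmative, dual, assumed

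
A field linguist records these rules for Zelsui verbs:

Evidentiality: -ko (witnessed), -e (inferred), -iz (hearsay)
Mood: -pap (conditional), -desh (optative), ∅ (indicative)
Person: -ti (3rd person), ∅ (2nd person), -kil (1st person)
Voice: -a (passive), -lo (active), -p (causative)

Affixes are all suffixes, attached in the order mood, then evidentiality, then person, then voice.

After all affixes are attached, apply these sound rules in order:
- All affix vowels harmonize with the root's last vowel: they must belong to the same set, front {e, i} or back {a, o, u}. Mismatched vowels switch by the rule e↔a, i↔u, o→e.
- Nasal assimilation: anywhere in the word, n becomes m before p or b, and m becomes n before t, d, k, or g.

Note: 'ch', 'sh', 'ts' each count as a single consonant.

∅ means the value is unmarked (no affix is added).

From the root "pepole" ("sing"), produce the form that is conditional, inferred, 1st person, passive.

pepolepepekile

Attach mood conditional -pap → pepolepap.
Attach evidentiality inferred -e → pepolepape.
Attach person 1st person -kil → pepolepapekil.
Attach voice passive -a → pepolepapekila.
Apply vowel harmony: pepolepapekila → pepolepepekile.
Nasal assimilation: no change.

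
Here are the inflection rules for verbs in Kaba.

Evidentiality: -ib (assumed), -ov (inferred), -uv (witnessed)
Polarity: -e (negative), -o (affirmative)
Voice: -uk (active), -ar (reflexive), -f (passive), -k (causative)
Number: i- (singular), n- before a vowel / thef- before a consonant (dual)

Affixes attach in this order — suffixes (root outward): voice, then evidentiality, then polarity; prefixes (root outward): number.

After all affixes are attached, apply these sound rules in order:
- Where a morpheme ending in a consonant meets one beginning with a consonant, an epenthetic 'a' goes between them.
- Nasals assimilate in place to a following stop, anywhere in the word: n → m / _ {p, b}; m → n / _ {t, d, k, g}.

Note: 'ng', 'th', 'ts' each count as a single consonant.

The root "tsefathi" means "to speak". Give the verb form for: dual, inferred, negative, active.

thefatsefathiukove

Attach voice active -uk → tsefathiuk.
Attach evidentiality inferred -ov → tsefathiukov.
Attach polarity negative -e → tsefathiukove.
Attach number dual thef- (before consonant 'ts') → theftsefathiukove.
Apply epenthesis: theftsefathiukove → thefatsefathiukove.
Nasal assimilation: no change.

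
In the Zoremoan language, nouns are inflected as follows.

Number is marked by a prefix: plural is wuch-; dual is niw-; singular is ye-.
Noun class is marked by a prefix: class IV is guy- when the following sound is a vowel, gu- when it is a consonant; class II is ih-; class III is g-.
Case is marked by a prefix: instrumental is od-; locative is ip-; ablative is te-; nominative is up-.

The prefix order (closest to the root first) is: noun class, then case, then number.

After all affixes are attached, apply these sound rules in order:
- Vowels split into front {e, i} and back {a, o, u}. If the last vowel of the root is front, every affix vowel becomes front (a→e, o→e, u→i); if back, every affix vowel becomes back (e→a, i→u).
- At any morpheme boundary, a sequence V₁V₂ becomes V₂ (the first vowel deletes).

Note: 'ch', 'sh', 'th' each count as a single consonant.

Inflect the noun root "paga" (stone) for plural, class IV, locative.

Attach noun class class IV gu- (before consonant 'p') → gupaga.
Attach case locative ip- → ipgupaga.
Attach number plural wuch- → wuchipgupaga.
Apply vowel harmony: wuchipgupaga → wuchupgupaga.
Vowel deletion: no change.

wuchupgupaga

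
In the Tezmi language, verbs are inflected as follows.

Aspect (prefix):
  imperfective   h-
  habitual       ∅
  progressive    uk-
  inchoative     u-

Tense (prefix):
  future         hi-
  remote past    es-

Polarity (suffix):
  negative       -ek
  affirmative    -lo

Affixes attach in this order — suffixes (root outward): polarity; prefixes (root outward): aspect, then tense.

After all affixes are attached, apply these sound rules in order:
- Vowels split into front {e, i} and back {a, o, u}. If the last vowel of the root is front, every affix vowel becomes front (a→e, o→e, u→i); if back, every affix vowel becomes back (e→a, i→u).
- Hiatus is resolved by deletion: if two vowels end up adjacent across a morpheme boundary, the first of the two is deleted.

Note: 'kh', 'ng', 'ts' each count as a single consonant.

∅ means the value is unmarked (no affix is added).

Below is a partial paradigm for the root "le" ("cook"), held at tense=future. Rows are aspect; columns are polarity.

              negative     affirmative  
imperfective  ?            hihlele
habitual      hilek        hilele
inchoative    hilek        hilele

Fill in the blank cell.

Attach polarity negative -ek → leek.
Attach aspect imperfective h- → hleek.
Attach tense future hi- → hihleek.
Vowel harmony: no change.
Apply vowel deletion: hihleek → hihlek.

hihlek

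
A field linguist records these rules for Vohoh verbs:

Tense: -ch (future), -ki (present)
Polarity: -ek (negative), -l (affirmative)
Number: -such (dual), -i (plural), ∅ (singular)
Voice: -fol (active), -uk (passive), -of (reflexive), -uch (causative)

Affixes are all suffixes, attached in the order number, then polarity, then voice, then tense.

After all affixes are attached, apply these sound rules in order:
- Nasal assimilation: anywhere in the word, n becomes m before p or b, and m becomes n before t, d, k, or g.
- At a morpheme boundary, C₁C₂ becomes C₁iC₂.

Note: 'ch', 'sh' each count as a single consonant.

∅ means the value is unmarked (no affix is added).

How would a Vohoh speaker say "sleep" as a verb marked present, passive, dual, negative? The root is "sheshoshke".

Attach number dual -such → sheshoshkesuch.
Attach polarity negative -ek → sheshoshkesuchek.
Attach voice passive -uk → sheshoshkesuchekuk.
Attach tense present -ki → sheshoshkesuchekukki.
Nasal assimilation: no change.
Apply epenthesis: sheshoshkesuchekukki → sheshoshkesuchekukiki.

sheshoshkesuchekukiki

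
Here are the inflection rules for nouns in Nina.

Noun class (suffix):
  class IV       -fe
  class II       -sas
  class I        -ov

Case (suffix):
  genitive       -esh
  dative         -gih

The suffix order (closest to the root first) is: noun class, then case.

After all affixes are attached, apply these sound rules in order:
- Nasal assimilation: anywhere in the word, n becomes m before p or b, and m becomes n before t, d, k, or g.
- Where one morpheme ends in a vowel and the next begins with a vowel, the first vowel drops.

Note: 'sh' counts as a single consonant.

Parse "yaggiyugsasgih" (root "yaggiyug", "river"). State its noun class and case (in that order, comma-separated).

class II, dative

Segment: yaggiyug-sas-gih.
noun class: -sas → class II.
case: -gih → dative.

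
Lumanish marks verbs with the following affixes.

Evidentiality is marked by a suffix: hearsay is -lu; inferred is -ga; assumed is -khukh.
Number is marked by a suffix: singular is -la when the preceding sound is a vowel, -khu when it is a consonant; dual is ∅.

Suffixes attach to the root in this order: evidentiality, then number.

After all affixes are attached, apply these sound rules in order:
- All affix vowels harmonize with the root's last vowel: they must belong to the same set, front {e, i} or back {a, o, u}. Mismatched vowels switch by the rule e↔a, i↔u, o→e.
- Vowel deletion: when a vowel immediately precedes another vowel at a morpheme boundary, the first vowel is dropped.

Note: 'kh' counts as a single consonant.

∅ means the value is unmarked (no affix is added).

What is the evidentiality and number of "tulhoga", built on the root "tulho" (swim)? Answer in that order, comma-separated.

Segment: tulho-ga.
evidentiality: -ga → inferred.
number: ∅ → dual.

inferred, dual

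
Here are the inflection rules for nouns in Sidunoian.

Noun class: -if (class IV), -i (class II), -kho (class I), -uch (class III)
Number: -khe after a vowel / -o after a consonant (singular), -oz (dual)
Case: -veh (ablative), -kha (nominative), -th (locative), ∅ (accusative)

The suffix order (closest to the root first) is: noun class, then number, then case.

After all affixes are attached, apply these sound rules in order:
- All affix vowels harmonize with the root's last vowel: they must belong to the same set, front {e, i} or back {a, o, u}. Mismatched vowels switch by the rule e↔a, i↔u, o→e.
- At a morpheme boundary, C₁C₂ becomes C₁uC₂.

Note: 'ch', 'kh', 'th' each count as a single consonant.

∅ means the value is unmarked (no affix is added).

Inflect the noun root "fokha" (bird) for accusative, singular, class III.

fokhaucho

Attach noun class class III -uch → fokhauch.
Attach number singular -o (after consonant 'ch') → fokhaucho.
case = accusative: zero marking, form stays fokhaucho.
Vowel harmony: no change.
Epenthesis: no change.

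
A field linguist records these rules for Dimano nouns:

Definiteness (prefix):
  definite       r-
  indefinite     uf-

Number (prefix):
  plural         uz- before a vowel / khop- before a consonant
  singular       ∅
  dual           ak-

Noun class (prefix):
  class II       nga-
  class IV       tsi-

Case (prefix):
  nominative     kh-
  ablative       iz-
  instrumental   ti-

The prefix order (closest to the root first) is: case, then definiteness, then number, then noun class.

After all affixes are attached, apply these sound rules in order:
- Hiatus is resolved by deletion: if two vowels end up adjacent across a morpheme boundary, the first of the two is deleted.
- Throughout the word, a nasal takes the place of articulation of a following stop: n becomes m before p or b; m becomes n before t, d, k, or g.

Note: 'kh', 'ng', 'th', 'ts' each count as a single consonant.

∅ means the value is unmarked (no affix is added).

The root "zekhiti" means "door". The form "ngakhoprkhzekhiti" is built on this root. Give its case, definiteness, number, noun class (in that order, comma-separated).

nominative, definite, plural, class II

Segment: nga-khop-r-kh-zekhiti.
case: kh- → nominative.
definiteness: r- → definite.
number: uz/khop- → plural.
noun class: nga- → class II.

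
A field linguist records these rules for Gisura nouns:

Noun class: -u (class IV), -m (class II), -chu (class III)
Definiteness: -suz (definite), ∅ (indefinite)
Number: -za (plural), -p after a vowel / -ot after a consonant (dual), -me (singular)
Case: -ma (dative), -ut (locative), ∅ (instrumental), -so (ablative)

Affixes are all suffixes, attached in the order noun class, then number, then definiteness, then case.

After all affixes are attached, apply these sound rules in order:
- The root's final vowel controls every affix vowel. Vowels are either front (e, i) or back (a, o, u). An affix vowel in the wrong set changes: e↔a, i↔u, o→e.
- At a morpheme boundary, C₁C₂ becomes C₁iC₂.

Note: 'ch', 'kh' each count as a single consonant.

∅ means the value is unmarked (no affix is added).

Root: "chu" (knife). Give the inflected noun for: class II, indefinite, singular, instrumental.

Attach noun class class II -m → chum.
Attach number singular -me → chumme.
definiteness = indefinite: zero marking, form stays chumme.
case = instrumental: zero marking, form stays chumme.
Apply vowel harmony: chumme → chumma.
Apply epenthesis: chumma → chumima.

chumima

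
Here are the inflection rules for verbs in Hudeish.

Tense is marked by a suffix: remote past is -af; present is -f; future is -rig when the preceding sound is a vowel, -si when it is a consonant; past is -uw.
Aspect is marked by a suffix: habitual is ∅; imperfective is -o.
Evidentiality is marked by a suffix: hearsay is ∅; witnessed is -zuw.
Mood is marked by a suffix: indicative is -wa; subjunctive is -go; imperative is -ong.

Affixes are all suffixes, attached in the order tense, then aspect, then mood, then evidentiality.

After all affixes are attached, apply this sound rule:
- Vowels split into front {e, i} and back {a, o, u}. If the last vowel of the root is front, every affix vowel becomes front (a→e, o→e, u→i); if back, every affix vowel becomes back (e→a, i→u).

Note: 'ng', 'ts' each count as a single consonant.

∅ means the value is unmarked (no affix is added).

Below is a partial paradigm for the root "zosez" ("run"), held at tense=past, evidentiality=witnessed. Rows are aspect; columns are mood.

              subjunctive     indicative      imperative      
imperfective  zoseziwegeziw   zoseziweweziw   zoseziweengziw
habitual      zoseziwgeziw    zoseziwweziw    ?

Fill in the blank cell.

zoseziwengziw

Attach tense past -uw → zosezuw.
aspect = habitual: zero marking, form stays zosezuw.
Attach mood imperative -ong → zosezuwong.
Attach evidentiality witnessed -zuw → zosezuwongzuw.
Apply vowel harmony: zosezuwongzuw → zoseziwengziw.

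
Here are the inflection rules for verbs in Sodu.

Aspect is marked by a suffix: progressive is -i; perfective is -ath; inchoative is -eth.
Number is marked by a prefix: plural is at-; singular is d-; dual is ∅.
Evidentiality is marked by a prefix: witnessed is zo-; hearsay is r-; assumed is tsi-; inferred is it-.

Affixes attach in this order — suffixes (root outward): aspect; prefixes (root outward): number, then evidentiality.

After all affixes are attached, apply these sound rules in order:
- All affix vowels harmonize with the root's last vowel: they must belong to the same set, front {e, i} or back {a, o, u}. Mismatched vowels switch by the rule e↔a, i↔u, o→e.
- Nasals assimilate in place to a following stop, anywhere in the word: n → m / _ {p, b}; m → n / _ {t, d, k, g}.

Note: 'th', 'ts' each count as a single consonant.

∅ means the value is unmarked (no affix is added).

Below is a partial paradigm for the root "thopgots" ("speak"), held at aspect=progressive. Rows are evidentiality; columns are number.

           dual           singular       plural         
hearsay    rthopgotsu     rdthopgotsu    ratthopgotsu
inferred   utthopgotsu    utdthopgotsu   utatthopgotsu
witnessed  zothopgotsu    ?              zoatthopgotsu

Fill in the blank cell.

Attach number singular d- → dthopgots.
Attach evidentiality witnessed zo- → zodthopgots.
Attach aspect progressive -i → zodthopgotsi.
Apply vowel harmony: zodthopgotsi → zodthopgotsu.
Nasal assimilation: no change.

zodthopgotsu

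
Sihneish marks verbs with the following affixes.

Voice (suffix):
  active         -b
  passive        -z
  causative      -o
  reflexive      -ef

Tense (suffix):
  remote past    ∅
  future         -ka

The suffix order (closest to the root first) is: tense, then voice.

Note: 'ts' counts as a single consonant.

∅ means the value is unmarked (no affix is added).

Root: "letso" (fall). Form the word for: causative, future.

Attach tense future -ka → letsoka.
Attach voice causative -o → letsokao.

letsokao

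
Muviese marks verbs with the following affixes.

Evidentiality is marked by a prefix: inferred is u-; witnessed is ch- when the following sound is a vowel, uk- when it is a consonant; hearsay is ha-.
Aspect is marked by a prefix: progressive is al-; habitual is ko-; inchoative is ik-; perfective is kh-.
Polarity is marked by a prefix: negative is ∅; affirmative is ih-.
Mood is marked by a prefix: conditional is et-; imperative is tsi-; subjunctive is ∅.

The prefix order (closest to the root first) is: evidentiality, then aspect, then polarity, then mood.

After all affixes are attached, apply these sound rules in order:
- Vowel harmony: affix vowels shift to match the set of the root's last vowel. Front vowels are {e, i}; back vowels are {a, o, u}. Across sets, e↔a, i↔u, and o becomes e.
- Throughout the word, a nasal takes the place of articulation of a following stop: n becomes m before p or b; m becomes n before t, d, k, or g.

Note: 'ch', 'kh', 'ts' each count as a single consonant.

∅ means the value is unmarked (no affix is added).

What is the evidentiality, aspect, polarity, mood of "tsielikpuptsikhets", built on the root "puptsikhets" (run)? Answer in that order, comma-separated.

witnessed, progressive, negative, imperative

Segment: tsi-al-uk-puptsikhets.
evidentiality: ch/uk- → witnessed.
aspect: al- → progressive.
polarity: ∅ → negative.
mood: tsi- → imperative.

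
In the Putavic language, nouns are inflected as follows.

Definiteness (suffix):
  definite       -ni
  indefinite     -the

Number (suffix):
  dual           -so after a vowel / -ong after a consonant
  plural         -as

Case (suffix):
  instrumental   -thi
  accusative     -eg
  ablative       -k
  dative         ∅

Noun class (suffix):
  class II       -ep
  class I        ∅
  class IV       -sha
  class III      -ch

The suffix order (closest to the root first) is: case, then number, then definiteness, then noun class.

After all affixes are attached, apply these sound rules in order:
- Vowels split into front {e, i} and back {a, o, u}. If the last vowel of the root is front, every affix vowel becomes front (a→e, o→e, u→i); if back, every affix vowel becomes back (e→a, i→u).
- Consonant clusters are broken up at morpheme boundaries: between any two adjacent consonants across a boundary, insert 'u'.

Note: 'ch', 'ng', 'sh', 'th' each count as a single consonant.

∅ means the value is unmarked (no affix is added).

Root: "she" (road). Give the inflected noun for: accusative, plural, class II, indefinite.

sheegesutheep

Attach case accusative -eg → sheeg.
Attach number plural -as → sheegas.
Attach definiteness indefinite -the → sheegasthe.
Attach noun class class II -ep → sheegastheep.
Apply vowel harmony: sheegastheep → sheegestheep.
Apply epenthesis: sheegestheep → sheegesutheep.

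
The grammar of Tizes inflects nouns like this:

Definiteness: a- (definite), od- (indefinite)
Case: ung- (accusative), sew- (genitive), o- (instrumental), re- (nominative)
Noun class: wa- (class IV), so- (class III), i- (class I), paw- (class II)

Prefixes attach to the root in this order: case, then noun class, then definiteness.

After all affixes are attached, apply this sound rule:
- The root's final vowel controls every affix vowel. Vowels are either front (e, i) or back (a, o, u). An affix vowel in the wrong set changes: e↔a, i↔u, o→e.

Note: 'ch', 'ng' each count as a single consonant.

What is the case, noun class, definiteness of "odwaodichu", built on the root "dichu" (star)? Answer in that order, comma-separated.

instrumental, class IV, indefinite

Segment: od-wa-o-dichu.
case: o- → instrumental.
noun class: wa- → class IV.
definiteness: od- → indefinite.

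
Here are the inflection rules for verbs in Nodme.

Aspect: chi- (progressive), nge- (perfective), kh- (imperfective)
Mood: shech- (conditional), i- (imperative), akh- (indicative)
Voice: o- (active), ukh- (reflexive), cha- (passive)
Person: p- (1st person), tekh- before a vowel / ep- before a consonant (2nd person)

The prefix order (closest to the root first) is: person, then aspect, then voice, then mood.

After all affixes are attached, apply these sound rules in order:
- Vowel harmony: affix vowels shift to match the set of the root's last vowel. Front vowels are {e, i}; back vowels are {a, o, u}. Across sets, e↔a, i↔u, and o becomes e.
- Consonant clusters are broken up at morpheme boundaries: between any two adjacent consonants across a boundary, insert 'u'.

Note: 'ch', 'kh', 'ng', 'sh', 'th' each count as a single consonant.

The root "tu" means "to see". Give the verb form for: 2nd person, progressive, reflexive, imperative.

Attach person 2nd person ep- (before consonant 't') → eptu.
Attach aspect progressive chi- → chieptu.
Attach voice reflexive ukh- → ukhchieptu.
Attach mood imperative i- → iukhchieptu.
Apply vowel harmony: iukhchieptu → uukhchuaptu.
Apply epenthesis: uukhchuaptu → uukhuchuaputu.

uukhuchuaputu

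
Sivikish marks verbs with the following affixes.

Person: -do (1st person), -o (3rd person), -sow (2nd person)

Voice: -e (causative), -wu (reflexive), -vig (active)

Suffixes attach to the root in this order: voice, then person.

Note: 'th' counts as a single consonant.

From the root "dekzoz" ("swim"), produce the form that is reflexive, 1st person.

Attach voice reflexive -wu → dekzozwu.
Attach person 1st person -do → dekzozwudo.

dekzozwudo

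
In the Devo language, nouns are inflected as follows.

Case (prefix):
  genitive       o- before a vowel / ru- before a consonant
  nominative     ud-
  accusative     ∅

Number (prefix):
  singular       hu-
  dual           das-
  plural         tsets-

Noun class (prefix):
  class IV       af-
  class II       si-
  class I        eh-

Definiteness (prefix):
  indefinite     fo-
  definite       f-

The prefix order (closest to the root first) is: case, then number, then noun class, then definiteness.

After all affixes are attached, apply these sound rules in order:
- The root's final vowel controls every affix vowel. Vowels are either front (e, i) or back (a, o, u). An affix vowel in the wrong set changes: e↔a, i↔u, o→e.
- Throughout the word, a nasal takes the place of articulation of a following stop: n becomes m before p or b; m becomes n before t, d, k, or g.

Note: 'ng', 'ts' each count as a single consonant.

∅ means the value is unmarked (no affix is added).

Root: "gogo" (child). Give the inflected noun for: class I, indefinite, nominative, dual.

foahdasudgogo

Attach case nominative ud- → udgogo.
Attach number dual das- → dasudgogo.
Attach noun class class I eh- → ehdasudgogo.
Attach definiteness indefinite fo- → foehdasudgogo.
Apply vowel harmony: foehdasudgogo → foahdasudgogo.
Nasal assimilation: no change.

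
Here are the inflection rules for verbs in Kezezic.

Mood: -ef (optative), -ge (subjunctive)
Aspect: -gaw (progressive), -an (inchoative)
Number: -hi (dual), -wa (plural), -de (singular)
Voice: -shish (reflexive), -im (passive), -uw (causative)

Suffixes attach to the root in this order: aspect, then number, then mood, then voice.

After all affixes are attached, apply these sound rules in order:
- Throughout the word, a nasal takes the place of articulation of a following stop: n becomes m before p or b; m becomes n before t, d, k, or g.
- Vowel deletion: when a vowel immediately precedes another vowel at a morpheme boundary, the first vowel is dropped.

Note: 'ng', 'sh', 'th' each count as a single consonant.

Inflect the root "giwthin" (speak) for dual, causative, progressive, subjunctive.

giwthingawhiguw

Attach aspect progressive -gaw → giwthingaw.
Attach number dual -hi → giwthingawhi.
Attach mood subjunctive -ge → giwthingawhige.
Attach voice causative -uw → giwthingawhigeuw.
Nasal assimilation: no change.
Apply vowel deletion: giwthingawhigeuw → giwthingawhiguw.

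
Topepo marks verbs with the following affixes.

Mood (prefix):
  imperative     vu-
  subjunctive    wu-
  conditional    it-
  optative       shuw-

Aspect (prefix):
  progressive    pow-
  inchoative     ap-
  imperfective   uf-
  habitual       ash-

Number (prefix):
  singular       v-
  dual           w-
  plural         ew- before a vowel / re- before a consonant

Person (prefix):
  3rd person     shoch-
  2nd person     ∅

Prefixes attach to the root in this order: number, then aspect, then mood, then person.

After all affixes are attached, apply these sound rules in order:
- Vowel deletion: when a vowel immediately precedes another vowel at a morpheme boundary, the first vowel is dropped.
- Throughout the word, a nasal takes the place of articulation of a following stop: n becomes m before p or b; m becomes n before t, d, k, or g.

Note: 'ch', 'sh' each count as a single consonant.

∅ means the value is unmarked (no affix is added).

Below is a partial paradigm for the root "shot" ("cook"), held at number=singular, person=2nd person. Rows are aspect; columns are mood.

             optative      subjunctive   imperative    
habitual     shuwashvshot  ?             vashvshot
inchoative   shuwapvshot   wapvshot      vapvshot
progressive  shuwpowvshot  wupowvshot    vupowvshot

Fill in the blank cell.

Attach number singular v- → vshot.
Attach aspect habitual ash- → ashvshot.
Attach mood subjunctive wu- → wuashvshot.
person = 2nd person: zero marking, form stays wuashvshot.
Apply vowel deletion: wuashvshot → washvshot.
Nasal assimilation: no change.

washvshot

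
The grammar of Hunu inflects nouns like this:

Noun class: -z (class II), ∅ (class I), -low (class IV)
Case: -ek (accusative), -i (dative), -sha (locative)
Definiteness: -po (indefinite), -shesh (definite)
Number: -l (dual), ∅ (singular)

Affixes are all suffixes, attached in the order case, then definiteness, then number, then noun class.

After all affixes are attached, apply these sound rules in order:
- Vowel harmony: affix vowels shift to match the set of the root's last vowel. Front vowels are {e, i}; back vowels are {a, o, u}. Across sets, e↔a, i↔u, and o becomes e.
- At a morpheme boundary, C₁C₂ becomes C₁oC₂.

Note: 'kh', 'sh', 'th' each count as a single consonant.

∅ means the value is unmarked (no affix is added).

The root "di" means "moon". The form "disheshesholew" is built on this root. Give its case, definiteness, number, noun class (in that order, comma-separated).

Segment: di-sha-shesh-low.
case: -sha → locative.
definiteness: -shesh → definite.
number: ∅ → singular.
noun class: -low → class IV.

locative, definite, singular, class IV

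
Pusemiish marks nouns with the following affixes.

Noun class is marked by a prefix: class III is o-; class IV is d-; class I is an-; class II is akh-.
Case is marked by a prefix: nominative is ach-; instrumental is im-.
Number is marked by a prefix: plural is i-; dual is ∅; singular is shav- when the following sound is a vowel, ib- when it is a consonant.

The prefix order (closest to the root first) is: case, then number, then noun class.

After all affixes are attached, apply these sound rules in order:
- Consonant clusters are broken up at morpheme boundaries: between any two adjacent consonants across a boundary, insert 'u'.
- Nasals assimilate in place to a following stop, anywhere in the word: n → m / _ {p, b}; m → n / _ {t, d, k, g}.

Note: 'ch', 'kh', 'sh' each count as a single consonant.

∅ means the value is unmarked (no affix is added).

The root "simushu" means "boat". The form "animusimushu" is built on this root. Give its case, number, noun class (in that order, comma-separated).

Segment: an-im-simushu.
case: im- → instrumental.
number: ∅ → dual.
noun class: an- → class I.

instrumental, dual, class I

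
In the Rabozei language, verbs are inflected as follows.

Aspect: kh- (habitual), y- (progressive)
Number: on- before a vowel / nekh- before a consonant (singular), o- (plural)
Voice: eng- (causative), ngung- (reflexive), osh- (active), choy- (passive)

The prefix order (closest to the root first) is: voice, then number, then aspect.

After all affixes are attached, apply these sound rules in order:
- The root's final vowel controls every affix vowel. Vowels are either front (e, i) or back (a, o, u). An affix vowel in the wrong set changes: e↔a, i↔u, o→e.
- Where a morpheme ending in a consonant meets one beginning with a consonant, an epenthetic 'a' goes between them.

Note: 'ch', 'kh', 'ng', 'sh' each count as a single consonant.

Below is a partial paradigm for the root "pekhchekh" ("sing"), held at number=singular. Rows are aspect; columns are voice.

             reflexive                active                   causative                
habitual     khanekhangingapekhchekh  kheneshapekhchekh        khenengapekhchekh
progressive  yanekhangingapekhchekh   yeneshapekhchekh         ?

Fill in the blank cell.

Attach voice causative eng- → engpekhchekh.
Attach number singular on- (before vowel 'e') → onengpekhchekh.
Attach aspect progressive y- → yonengpekhchekh.
Apply vowel harmony: yonengpekhchekh → yenengpekhchekh.
Apply epenthesis: yenengpekhchekh → yenengapekhchekh.

yenengapekhchekh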